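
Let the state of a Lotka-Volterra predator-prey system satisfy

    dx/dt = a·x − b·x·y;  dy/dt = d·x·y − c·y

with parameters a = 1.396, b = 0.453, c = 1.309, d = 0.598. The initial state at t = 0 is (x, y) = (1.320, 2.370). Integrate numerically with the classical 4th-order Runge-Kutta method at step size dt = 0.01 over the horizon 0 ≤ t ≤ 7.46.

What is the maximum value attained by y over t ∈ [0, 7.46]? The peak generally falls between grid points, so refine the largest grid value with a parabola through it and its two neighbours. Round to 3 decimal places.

t=0.000: state=(1.320, 2.370)
step 1 (dt=0.01): k1=(0.426, -1.232), k2=(0.430, -1.225), k3=(0.430, -1.225), k4=(0.434, -1.219); state += dt/6·(k1+2k2+2k3+k4)
t=0.010: state=(1.324, 2.358)
t=0.020: state=(1.329, 2.346)
t=0.030: state=(1.333, 2.334)
continuing one RK4 step at a time; state shown every 25 steps (Δt=0.25):
t=0.250: state=(1.454, 2.101)
t=0.500: state=(1.644, 1.908)
t=0.750: state=(1.891, 1.790)
t=1.000: state=(2.196, 1.750)
t=1.250: state=(2.549, 1.798)
t=1.500: state=(2.925, 1.951)
t=1.750: state=(3.276, 2.238)
t=2.000: state=(3.520, 2.686)
t=2.250: state=(3.560, 3.298)
t=2.500: state=(3.340, 3.995)
t=2.750: state=(2.905, 4.602)
t=3.000: state=(2.393, 4.930)
t=3.250: state=(1.937, 4.906)
t=3.500: state=(1.600, 4.600)
t=3.750: state=(1.382, 4.138)
t=4.000: state=(1.262, 3.631)
t=4.250: state=(1.219, 3.148)
t=4.500: state=(1.240, 2.725)
t=4.750: state=(1.318, 2.377)
t=5.000: state=(1.450, 2.106)
t=5.250: state=(1.639, 1.911)
t=5.500: state=(1.885, 1.792)
t=5.750: state=(2.188, 1.750)
t=6.000: state=(2.540, 1.796)
t=6.250: state=(2.917, 1.947)
t=6.500: state=(3.269, 2.230)
t=6.750: state=(3.516, 2.674)
t=7.000: state=(3.562, 3.283)
t=7.250: state=(3.348, 3.980)
t=7.460: state=(2.995, 4.508)
largest grid value and its neighbours: y(3.100)=4.96078, y(3.110)=4.96078, y(3.120)=4.96023
parabola through these three points peaks at t≈3.105 with y≈4.96085

max y = 4.961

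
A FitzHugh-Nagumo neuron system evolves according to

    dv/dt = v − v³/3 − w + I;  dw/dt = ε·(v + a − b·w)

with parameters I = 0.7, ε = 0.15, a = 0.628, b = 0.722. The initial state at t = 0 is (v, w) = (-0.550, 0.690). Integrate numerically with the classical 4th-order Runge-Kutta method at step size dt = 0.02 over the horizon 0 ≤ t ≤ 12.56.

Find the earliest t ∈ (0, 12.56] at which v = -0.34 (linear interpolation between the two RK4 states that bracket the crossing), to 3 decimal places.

t=0.000: state=(-0.550, 0.690)
step 1 (dt=0.02): k1=(-0.485, -0.063), k2=(-0.487, -0.064), k3=(-0.487, -0.064), k4=(-0.490, -0.064); state += dt/6·(k1+2k2+2k3+k4)
t=0.020: state=(-0.560, 0.689)
t=0.040: state=(-0.570, 0.687)
t=0.060: state=(-0.580, 0.686)
continuing one RK4 step at a time; state shown every 25 steps (Δt=0.5):
t=0.500: state=(-0.822, 0.650)
t=1.000: state=(-1.112, 0.590)
t=1.500: state=(-1.340, 0.515)
t=2.000: state=(-1.463, 0.431)
t=2.500: state=(-1.502, 0.345)
t=3.000: state=(-1.492, 0.263)
t=3.500: state=(-1.456, 0.188)
t=4.000: state=(-1.409, 0.119)
t=4.500: state=(-1.354, 0.058)
t=5.000: state=(-1.294, 0.004)
t=5.500: state=(-1.229, -0.043)
t=6.000: state=(-1.161, -0.082)
t=6.500: state=(-1.087, -0.114)
t=7.000: state=(-1.005, -0.138)
t=7.500: state=(-0.914, -0.155)
t=8.000: state=(-0.808, -0.164)
t=8.500: state=(-0.678, -0.164)
t=9.000: state=(-0.512, -0.153)
t=9.380: state=(-0.344, -0.136)
next step: t=9.400: state=(-0.334, -0.135) — v has crossed -0.34
linear interpolation between t=9.380 (-0.34396) and t=9.400 (-0.33377) → t≈9.388

t = 9.388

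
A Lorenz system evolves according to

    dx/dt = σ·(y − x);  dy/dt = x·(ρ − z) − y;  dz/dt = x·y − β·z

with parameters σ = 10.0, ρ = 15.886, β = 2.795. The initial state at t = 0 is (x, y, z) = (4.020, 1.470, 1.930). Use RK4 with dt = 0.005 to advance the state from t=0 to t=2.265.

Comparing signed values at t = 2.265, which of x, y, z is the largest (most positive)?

largest component: z

t=0.000: state=(4.020, 1.470, 1.930)
step 1 (dt=0.005): k1=(-25.500, 54.633, 0.515), k2=(-23.497, 53.602, 0.958), k3=(-23.573, 53.670, 0.953), k4=(-21.638, 52.701, 1.376); state += dt/6·(k1+2k2+2k3+k4)
t=0.005: state=(3.902, 1.738, 1.935)
t=0.010: state=(3.803, 1.997, 1.944)
t=0.015: state=(3.721, 2.249, 1.956)
continuing one RK4 step at a time; state shown every 20 steps (Δt=0.1):
t=0.100: state=(4.159, 6.174, 2.759)
t=0.200: state=(7.404, 11.668, 6.651)
t=0.300: state=(11.538, 14.395, 16.754)
t=0.400: state=(10.908, 6.748, 24.081)
t=0.500: state=(5.606, 0.531, 20.508)
t=0.600: state=(1.950, -0.324, 15.487)
t=0.700: state=(0.600, -0.073, 11.688)
t=0.800: state=(0.255, 0.133, 8.839)
t=0.900: state=(0.239, 0.301, 6.688)
t=1.000: state=(0.363, 0.553, 5.068)
t=1.100: state=(0.643, 1.036, 3.867)
t=1.200: state=(1.214, 2.009, 3.046)
t=1.300: state=(2.368, 3.973, 2.767)
t=1.400: state=(4.644, 7.703, 3.878)
t=1.500: state=(8.504, 12.914, 9.042)
t=1.600: state=(11.892, 13.021, 19.604)
t=1.700: state=(9.578, 4.564, 23.543)
t=1.800: state=(4.490, 0.266, 19.015)
t=1.900: state=(1.626, -0.044, 14.377)
t=2.000: state=(0.684, 0.270, 10.880)
t=2.100: state=(0.538, 0.590, 8.248)
t=2.200: state=(0.725, 1.042, 6.281)
t=2.265: state=(0.995, 1.519, 5.302)
compare at T: x=0.995, y=1.519, z=5.302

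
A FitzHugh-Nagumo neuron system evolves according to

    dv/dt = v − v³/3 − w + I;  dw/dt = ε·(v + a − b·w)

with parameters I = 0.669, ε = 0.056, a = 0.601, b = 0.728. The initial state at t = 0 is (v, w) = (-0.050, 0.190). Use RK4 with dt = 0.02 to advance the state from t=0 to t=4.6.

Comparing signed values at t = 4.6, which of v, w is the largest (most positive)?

largest component: v

t=0.000: state=(-0.050, 0.190)
step 1 (dt=0.02): k1=(0.429, 0.023), k2=(0.433, 0.023), k3=(0.433, 0.023), k4=(0.437, 0.024); state += dt/6·(k1+2k2+2k3+k4)
t=0.020: state=(-0.041, 0.190)
t=0.040: state=(-0.033, 0.191)
t=0.060: state=(-0.024, 0.191)
continuing one RK4 step at a time; state shown every 10 steps (Δt=0.2):
t=0.200: state=(0.044, 0.195)
t=0.400: state=(0.158, 0.201)
t=0.600: state=(0.295, 0.209)
t=0.800: state=(0.458, 0.218)
t=1.000: state=(0.645, 0.229)
t=1.200: state=(0.853, 0.242)
t=1.400: state=(1.069, 0.258)
t=1.600: state=(1.276, 0.276)
t=1.800: state=(1.455, 0.295)
t=2.000: state=(1.595, 0.317)
t=2.200: state=(1.694, 0.339)
t=2.400: state=(1.759, 0.362)
t=2.600: state=(1.798, 0.386)
t=2.800: state=(1.819, 0.410)
t=3.000: state=(1.828, 0.433)
t=3.200: state=(1.831, 0.457)
t=3.400: state=(1.828, 0.480)
t=3.600: state=(1.823, 0.504)
t=3.800: state=(1.816, 0.527)
t=4.000: state=(1.808, 0.549)
t=4.200: state=(1.799, 0.572)
t=4.400: state=(1.790, 0.594)
t=4.600: state=(1.781, 0.615)
compare at T: v=1.781, w=0.615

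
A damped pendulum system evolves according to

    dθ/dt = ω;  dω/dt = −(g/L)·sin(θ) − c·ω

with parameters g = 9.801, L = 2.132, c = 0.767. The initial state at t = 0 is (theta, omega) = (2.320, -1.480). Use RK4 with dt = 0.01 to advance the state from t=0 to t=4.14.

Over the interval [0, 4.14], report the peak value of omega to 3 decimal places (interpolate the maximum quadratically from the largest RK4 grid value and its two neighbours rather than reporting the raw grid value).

t=0.000: state=(2.320, -1.480)
step 1 (dt=0.01): k1=(-1.480, -2.231), k2=(-1.491, -2.245), k3=(-1.491, -2.246), k4=(-1.502, -2.260); state += dt/6·(k1+2k2+2k3+k4)
t=0.010: state=(2.305, -1.502)
t=0.020: state=(2.290, -1.525)
t=0.030: state=(2.275, -1.548)
continuing one RK4 step at a time; state shown every 20 steps (Δt=0.2):
t=0.200: state=(1.976, -1.979)
t=0.400: state=(1.525, -2.528)
t=0.600: state=(0.972, -2.967)
t=0.800: state=(0.361, -3.060)
t=1.000: state=(-0.220, -2.672)
t=1.200: state=(-0.682, -1.910)
t=1.400: state=(-0.974, -1.002)
t=1.600: state=(-1.085, -0.122)
t=1.800: state=(-1.031, 0.643)
t=2.000: state=(-0.839, 1.240)
t=2.200: state=(-0.550, 1.609)
t=2.400: state=(-0.215, 1.694)
t=2.600: state=(0.108, 1.492)
t=2.800: state=(0.367, 1.071)
t=3.000: state=(0.529, 0.541)
t=3.200: state=(0.584, 0.007)
t=3.400: state=(0.537, -0.452)
t=3.600: state=(0.412, -0.780)
t=3.800: state=(0.237, -0.940)
t=4.000: state=(0.047, -0.925)
t=4.140: state=(-0.076, -0.821)
largest grid value and its neighbours: omega(2.350)=1.70087, omega(2.360)=1.70102, omega(2.370)=1.70042
parabola through these three points peaks at t≈2.357 with omega≈1.70105

max omega = 1.701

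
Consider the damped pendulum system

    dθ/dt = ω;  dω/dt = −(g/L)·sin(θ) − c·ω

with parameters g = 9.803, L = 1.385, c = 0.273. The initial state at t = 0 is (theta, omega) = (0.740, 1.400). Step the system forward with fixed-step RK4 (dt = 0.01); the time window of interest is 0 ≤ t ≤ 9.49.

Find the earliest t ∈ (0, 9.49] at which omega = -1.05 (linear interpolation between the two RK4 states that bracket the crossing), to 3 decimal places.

t = 0.450

t=0.000: state=(0.740, 1.400)
step 1 (dt=0.01): k1=(1.400, -5.155), k2=(1.374, -5.184), k3=(1.374, -5.184), k4=(1.348, -5.212); state += dt/6·(k1+2k2+2k3+k4)
t=0.010: state=(0.754, 1.348)
t=0.020: state=(0.767, 1.296)
t=0.030: state=(0.780, 1.243)
t=0.440: state=(0.823, -1.002)
next step: t=0.450: state=(0.813, -1.051) — omega has crossed -1.05
linear interpolation between t=0.440 (-1.00236) and t=0.450 (-1.05120) → t≈0.450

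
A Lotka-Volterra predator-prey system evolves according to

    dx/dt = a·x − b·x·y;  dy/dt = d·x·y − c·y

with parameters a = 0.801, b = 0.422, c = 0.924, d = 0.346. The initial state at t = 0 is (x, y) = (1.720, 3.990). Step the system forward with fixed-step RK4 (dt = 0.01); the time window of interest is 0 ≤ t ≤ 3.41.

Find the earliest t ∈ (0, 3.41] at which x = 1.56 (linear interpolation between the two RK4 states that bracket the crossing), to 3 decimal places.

t = 0.115

t=0.000: state=(1.720, 3.990)
step 1 (dt=0.01): k1=(-1.518, -1.312), k2=(-1.507, -1.321), k3=(-1.507, -1.320), k4=(-1.496, -1.329); state += dt/6·(k1+2k2+2k3+k4)
t=0.010: state=(1.705, 3.977)
t=0.020: state=(1.690, 3.963)
t=0.030: state=(1.675, 3.950)
t=0.110: state=(1.566, 3.837)
next step: t=0.120: state=(1.554, 3.822) — x has crossed 1.56
linear interpolation between t=0.110 (1.56629) and t=0.120 (1.55358) → t≈0.115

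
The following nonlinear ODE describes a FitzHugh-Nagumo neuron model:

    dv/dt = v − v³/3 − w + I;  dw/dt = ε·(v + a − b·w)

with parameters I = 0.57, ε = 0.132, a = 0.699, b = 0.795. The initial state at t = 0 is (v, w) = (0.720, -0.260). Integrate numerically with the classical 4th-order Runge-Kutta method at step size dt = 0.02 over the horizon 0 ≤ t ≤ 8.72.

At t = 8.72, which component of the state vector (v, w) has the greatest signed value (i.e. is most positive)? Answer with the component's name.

largest component: w

t=0.000: state=(0.720, -0.260)
step 1 (dt=0.02): k1=(1.426, 0.215), k2=(1.430, 0.216), k3=(1.430, 0.216), k4=(1.434, 0.218); state += dt/6·(k1+2k2+2k3+k4)
t=0.020: state=(0.749, -0.256)
t=0.040: state=(0.777, -0.251)
t=0.060: state=(0.806, -0.247)
continuing one RK4 step at a time; state shown every 25 steps (Δt=0.5):
t=0.500: state=(1.413, -0.132)
t=1.000: state=(1.800, 0.025)
t=1.500: state=(1.889, 0.188)
t=2.000: state=(1.869, 0.345)
t=2.500: state=(1.820, 0.491)
t=3.000: state=(1.762, 0.626)
t=3.500: state=(1.702, 0.750)
t=4.000: state=(1.641, 0.864)
t=4.500: state=(1.577, 0.968)
t=5.000: state=(1.512, 1.063)
t=5.500: state=(1.444, 1.149)
t=6.000: state=(1.373, 1.225)
t=6.500: state=(1.298, 1.294)
t=7.000: state=(1.218, 1.353)
t=7.500: state=(1.130, 1.405)
t=8.000: state=(1.031, 1.447)
t=8.500: state=(0.916, 1.481)
t=8.720: state=(0.858, 1.493)
compare at T: v=0.858, w=1.493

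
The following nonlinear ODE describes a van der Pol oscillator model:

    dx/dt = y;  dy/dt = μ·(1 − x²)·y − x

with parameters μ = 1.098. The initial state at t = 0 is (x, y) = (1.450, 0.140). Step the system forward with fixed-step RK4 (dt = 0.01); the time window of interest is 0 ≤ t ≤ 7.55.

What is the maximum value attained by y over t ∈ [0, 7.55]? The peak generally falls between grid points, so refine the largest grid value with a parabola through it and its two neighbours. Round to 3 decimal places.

t=0.000: state=(1.450, 0.140)
step 1 (dt=0.01): k1=(0.140, -1.619), k2=(0.132, -1.611), k3=(0.132, -1.611), k4=(0.124, -1.602); state += dt/6·(k1+2k2+2k3+k4)
t=0.010: state=(1.451, 0.124)
t=0.020: state=(1.452, 0.108)
t=0.030: state=(1.453, 0.092)
continuing one RK4 step at a time; state shown every 25 steps (Δt=0.25):
t=0.250: state=(1.439, -0.210)
t=0.500: state=(1.353, -0.470)
t=0.750: state=(1.207, -0.689)
t=1.000: state=(1.007, -0.917)
t=1.250: state=(0.744, -1.203)
t=1.500: state=(0.396, -1.601)
t=1.750: state=(-0.068, -2.132)
t=2.000: state=(-0.665, -2.591)
t=2.250: state=(-1.303, -2.342)
t=2.500: state=(-1.762, -1.264)
t=2.750: state=(-1.948, -0.298)
t=3.000: state=(-1.951, 0.204)
t=3.250: state=(-1.868, 0.439)
t=3.500: state=(-1.740, 0.574)
t=3.750: state=(-1.582, 0.686)
t=4.000: state=(-1.396, 0.809)
t=4.250: state=(-1.175, 0.971)
t=4.500: state=(-0.904, 1.207)
t=4.750: state=(-0.561, 1.563)
t=5.000: state=(-0.109, 2.081)
t=5.250: state=(0.485, 2.647)
t=5.500: state=(1.168, 2.649)
t=5.750: state=(1.717, 1.616)
t=6.000: state=(1.970, 0.482)
t=6.250: state=(2.004, -0.129)
t=6.500: state=(1.934, -0.400)
t=6.750: state=(1.815, -0.541)
t=7.000: state=(1.666, -0.645)
t=7.250: state=(1.492, -0.754)
t=7.500: state=(1.287, -0.892)
t=7.550: state=(1.242, -0.925)
largest grid value and its neighbours: y(5.370)=2.77469, y(5.380)=2.77612, y(5.390)=2.77585
parabola through these three points peaks at t≈5.383 with y≈2.77622

max y = 2.776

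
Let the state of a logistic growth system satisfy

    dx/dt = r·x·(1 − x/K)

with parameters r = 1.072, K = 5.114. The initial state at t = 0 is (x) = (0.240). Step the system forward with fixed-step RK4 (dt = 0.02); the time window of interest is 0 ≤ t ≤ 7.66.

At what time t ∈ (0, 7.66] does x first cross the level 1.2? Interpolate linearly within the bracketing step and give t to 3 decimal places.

t = 1.706

t=0.000: state=(0.240)
step 1 (dt=0.02): k1=(0.245), k2=(0.248), k3=(0.248), k4=(0.250); state += dt/6·(k1+2k2+2k3+k4)
t=0.020: state=(0.245)
t=0.040: state=(0.250)
t=0.060: state=(0.255)
continuing one RK4 step at a time; state shown every 25 steps (Δt=0.5):
t=0.500: state=(0.397)
t=1.000: state=(0.643)
t=1.500: state=(1.009)
t=1.700: state=(1.194)
next step: t=1.720: state=(1.214) — x has crossed 1.2
linear interpolation between t=1.700 (1.19414) and t=1.720 (1.21387) → t≈1.706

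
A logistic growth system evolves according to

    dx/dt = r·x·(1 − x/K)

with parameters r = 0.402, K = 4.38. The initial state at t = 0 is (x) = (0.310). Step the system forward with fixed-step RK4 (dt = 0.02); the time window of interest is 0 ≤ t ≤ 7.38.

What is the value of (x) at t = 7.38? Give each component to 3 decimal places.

t=0.000: state=(0.310)
step 1 (dt=0.02): k1=(0.116), k2=(0.116), k3=(0.116), k4=(0.117); state += dt/6·(k1+2k2+2k3+k4)
t=0.020: state=(0.312)
t=0.040: state=(0.315)
t=0.060: state=(0.317)
continuing one RK4 step at a time; state shown every 25 steps (Δt=0.5):
t=0.500: state=(0.373)
t=1.000: state=(0.448)
t=1.500: state=(0.535)
t=2.000: state=(0.637)
t=2.500: state=(0.754)
t=3.000: state=(0.888)
t=3.500: state=(1.039)
t=4.000: state=(1.207)
t=4.500: state=(1.390)
t=5.000: state=(1.587)
t=5.500: state=(1.796)
t=6.000: state=(2.012)
t=6.500: state=(2.232)
t=7.000: state=(2.451)
t=7.380: state=(2.614)

(x) = (2.614)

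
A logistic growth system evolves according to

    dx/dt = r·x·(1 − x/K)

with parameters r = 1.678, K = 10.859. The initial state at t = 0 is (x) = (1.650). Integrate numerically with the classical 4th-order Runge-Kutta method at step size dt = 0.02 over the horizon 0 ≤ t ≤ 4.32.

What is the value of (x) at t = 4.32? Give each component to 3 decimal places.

t=0.000: state=(1.650)
step 1 (dt=0.02): k1=(2.348), k2=(2.375), k3=(2.376), k4=(2.403); state += dt/6·(k1+2k2+2k3+k4)
t=0.020: state=(1.698)
t=0.040: state=(1.746)
t=0.060: state=(1.796)
continuing one RK4 step at a time; state shown every 10 steps (Δt=0.2):
t=0.200: state=(2.176)
t=0.400: state=(2.819)
t=0.600: state=(3.573)
t=0.800: state=(4.418)
t=1.000: state=(5.317)
t=1.200: state=(6.222)
t=1.400: state=(7.085)
t=1.600: state=(7.864)
t=1.800: state=(8.535)
t=2.000: state=(9.090)
t=2.200: state=(9.533)
t=2.400: state=(9.876)
t=2.600: state=(10.138)
t=2.800: state=(10.334)
t=3.000: state=(10.478)
t=3.200: state=(10.584)
t=3.400: state=(10.661)
t=3.600: state=(10.717)
t=3.800: state=(10.757)
t=4.000: state=(10.786)
t=4.200: state=(10.807)
t=4.320: state=(10.816)

(x) = (10.816)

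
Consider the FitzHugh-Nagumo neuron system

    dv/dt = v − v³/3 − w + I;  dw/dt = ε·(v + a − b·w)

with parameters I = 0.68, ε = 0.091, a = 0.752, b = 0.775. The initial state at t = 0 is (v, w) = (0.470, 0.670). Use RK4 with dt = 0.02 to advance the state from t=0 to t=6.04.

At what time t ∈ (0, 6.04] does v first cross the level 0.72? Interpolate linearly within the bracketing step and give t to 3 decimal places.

t = 0.489

t=0.000: state=(0.470, 0.670)
step 1 (dt=0.02): k1=(0.445, 0.064), k2=(0.448, 0.064), k3=(0.448, 0.064), k4=(0.451, 0.065); state += dt/6·(k1+2k2+2k3+k4)
t=0.020: state=(0.479, 0.671)
t=0.040: state=(0.488, 0.673)
t=0.060: state=(0.497, 0.674)
continuing one RK4 step at a time; state shown every 10 steps (Δt=0.2):
t=0.200: state=(0.565, 0.684)
t=0.400: state=(0.670, 0.699)
t=0.480: state=(0.715, 0.705)
next step: t=0.500: state=(0.726, 0.707) — v has crossed 0.72
linear interpolation between t=0.480 (0.71484) and t=0.500 (0.72624) → t≈0.489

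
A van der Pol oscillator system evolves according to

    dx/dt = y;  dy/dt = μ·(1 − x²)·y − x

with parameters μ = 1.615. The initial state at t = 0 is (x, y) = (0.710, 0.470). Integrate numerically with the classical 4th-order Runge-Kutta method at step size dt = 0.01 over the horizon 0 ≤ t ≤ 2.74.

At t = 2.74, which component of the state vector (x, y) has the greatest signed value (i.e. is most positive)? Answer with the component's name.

largest component: y

t=0.000: state=(0.710, 0.470)
step 1 (dt=0.01): k1=(0.470, -0.334), k2=(0.468, -0.340), k3=(0.468, -0.340), k4=(0.467, -0.346); state += dt/6·(k1+2k2+2k3+k4)
t=0.010: state=(0.715, 0.467)
t=0.020: state=(0.719, 0.463)
t=0.030: state=(0.724, 0.459)
continuing one RK4 step at a time; state shown every 10 steps (Δt=0.1):
t=0.100: state=(0.755, 0.430)
t=0.200: state=(0.796, 0.379)
t=0.300: state=(0.831, 0.317)
t=0.400: state=(0.859, 0.245)
t=0.500: state=(0.879, 0.166)
t=0.600: state=(0.892, 0.082)
t=0.700: state=(0.896, -0.006)
t=0.800: state=(0.891, -0.097)
t=0.900: state=(0.876, -0.191)
t=1.000: state=(0.852, -0.287)
t=1.100: state=(0.819, -0.387)
t=1.200: state=(0.775, -0.493)
t=1.300: state=(0.720, -0.607)
t=1.400: state=(0.653, -0.732)
t=1.500: state=(0.573, -0.875)
t=1.600: state=(0.477, -1.039)
t=1.700: state=(0.364, -1.231)
t=1.800: state=(0.230, -1.458)
t=1.900: state=(0.071, -1.724)
t=2.000: state=(-0.116, -2.023)
t=2.100: state=(-0.334, -2.333)
t=2.200: state=(-0.581, -2.602)
t=2.300: state=(-0.850, -2.739)
t=2.400: state=(-1.121, -2.651)
t=2.500: state=(-1.371, -2.301)
t=2.600: state=(-1.575, -1.766)
t=2.700: state=(-1.723, -1.190)
t=2.740: state=(-1.766, -0.977)
compare at T: x=-1.766, y=-0.977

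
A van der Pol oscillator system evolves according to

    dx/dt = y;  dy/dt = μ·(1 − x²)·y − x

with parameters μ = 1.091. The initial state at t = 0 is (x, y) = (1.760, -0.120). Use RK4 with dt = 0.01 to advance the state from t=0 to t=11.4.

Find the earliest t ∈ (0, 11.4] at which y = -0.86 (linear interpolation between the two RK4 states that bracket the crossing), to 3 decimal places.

t=0.000: state=(1.760, -0.120)
step 1 (dt=0.01): k1=(-0.120, -1.485), k2=(-0.127, -1.468), k3=(-0.127, -1.468), k4=(-0.135, -1.451); state += dt/6·(k1+2k2+2k3+k4)
t=0.010: state=(1.759, -0.135)
t=0.020: state=(1.757, -0.149)
t=0.030: state=(1.756, -0.163)
continuing one RK4 step at a time; state shown every 50 steps (Δt=0.5):
t=0.500: state=(1.566, -0.587)
t=0.930: state=(1.256, -0.860)
next step: t=0.940: state=(1.248, -0.867) — y has crossed -0.86
linear interpolation between t=0.930 (-0.85996) and t=0.940 (-0.86713) → t≈0.930

t = 0.930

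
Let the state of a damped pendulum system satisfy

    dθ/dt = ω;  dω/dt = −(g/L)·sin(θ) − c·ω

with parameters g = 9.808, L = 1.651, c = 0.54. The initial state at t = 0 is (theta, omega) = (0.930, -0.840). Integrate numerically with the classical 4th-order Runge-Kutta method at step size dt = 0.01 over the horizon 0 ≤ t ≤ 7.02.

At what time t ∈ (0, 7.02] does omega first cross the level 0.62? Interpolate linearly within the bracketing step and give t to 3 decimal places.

t=0.000: state=(0.930, -0.840)
step 1 (dt=0.01): k1=(-0.840, -4.309), k2=(-0.862, -4.282), k3=(-0.861, -4.282), k4=(-0.883, -4.255); state += dt/6·(k1+2k2+2k3+k4)
t=0.010: state=(0.921, -0.883)
t=0.020: state=(0.912, -0.925)
t=0.030: state=(0.903, -0.967)
continuing one RK4 step at a time; state shown every 25 steps (Δt=0.25):
t=0.250: state=(0.602, -1.707)
t=0.500: state=(0.126, -1.982)
t=0.750: state=(-0.331, -1.572)
t=1.000: state=(-0.622, -0.713)
t=1.250: state=(-0.680, 0.241)
t=1.360: state=(-0.632, 0.616)
next step: t=1.370: state=(-0.626, 0.647) — omega has crossed 0.62
linear interpolation between t=1.360 (0.61596) and t=1.370 (0.64750) → t≈1.361

t = 1.361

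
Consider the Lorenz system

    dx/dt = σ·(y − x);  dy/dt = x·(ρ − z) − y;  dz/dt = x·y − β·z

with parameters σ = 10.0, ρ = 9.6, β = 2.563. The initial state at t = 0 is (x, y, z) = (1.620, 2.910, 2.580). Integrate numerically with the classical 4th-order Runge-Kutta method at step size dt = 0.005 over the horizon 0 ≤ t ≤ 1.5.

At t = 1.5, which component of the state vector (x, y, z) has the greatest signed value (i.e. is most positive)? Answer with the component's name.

largest component: z

t=0.000: state=(1.620, 2.910, 2.580)
step 1 (dt=0.005): k1=(12.900, 8.462, -1.898), k2=(12.789, 8.675, -1.757), k3=(12.797, 8.672, -1.758), k4=(12.694, 8.883, -1.617); state += dt/6·(k1+2k2+2k3+k4)
t=0.005: state=(1.684, 2.953, 2.571)
t=0.010: state=(1.747, 2.999, 2.564)
t=0.015: state=(1.809, 3.046, 2.558)
continuing one RK4 step at a time; state shown every 10 steps (Δt=0.05):
t=0.050: state=(2.233, 3.432, 2.558)
t=0.100: state=(2.848, 4.129, 2.703)
t=0.150: state=(3.528, 4.973, 3.060)
t=0.200: state=(4.295, 5.918, 3.696)
t=0.250: state=(5.140, 6.878, 4.676)
t=0.300: state=(6.007, 7.700, 6.034)
t=0.350: state=(6.789, 8.176, 7.714)
t=0.400: state=(7.341, 8.111, 9.515)
t=0.450: state=(7.520, 7.441, 11.109)
t=0.500: state=(7.260, 6.319, 12.176)
t=0.550: state=(6.619, 5.051, 12.566)
t=0.600: state=(5.754, 3.927, 12.352)
t=0.650: state=(4.848, 3.097, 11.732)
t=0.700: state=(4.038, 2.571, 10.905)
t=0.750: state=(3.394, 2.289, 10.012)
t=0.800: state=(2.931, 2.181, 9.135)
t=0.850: state=(2.635, 2.192, 8.320)
t=0.900: state=(2.480, 2.291, 7.586)
t=0.950: state=(2.439, 2.459, 6.946)
t=1.000: state=(2.494, 2.691, 6.408)
t=1.050: state=(2.633, 2.987, 5.978)
t=1.100: state=(2.847, 3.347, 5.666)
t=1.150: state=(3.132, 3.772, 5.483)
t=1.200: state=(3.485, 4.256, 5.447)
t=1.250: state=(3.900, 4.786, 5.577)
t=1.300: state=(4.366, 5.334, 5.890)
t=1.350: state=(4.860, 5.854, 6.397)
t=1.400: state=(5.346, 6.282, 7.087)
t=1.450: state=(5.777, 6.545, 7.918)
t=1.500: state=(6.095, 6.583, 8.805)
compare at T: x=6.095, y=6.583, z=8.805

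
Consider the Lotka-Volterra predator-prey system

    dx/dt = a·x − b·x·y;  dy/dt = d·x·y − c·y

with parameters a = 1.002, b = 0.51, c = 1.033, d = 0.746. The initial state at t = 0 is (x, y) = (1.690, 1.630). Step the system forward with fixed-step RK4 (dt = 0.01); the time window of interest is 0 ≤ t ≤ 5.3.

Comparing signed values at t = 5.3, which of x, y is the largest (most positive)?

t=0.000: state=(1.690, 1.630)
step 1 (dt=0.01): k1=(0.288, 0.371), k2=(0.287, 0.373), k3=(0.287, 0.373), k4=(0.286, 0.376); state += dt/6·(k1+2k2+2k3+k4)
t=0.010: state=(1.693, 1.634)
t=0.020: state=(1.696, 1.638)
t=0.030: state=(1.699, 1.641)
continuing one RK4 step at a time; state shown every 20 steps (Δt=0.2):
t=0.200: state=(1.742, 1.713)
t=0.400: state=(1.778, 1.812)
t=0.600: state=(1.796, 1.924)
t=0.800: state=(1.792, 2.046)
t=1.000: state=(1.766, 2.171)
t=1.200: state=(1.719, 2.290)
t=1.400: state=(1.653, 2.396)
t=1.600: state=(1.575, 2.480)
t=1.800: state=(1.490, 2.535)
t=2.000: state=(1.404, 2.559)
t=2.200: state=(1.321, 2.550)
t=2.400: state=(1.247, 2.512)
t=2.600: state=(1.183, 2.449)
t=2.800: state=(1.130, 2.366)
t=3.000: state=(1.090, 2.271)
t=3.200: state=(1.062, 2.169)
t=3.400: state=(1.046, 2.064)
t=3.600: state=(1.041, 1.961)
t=3.800: state=(1.046, 1.863)
t=4.000: state=(1.062, 1.774)
t=4.200: state=(1.088, 1.693)
t=4.400: state=(1.122, 1.624)
t=4.600: state=(1.165, 1.566)
t=4.800: state=(1.217, 1.522)
t=5.000: state=(1.275, 1.490)
t=5.200: state=(1.340, 1.473)
t=5.300: state=(1.374, 1.470)
compare at T: x=1.374, y=1.470

largest component: y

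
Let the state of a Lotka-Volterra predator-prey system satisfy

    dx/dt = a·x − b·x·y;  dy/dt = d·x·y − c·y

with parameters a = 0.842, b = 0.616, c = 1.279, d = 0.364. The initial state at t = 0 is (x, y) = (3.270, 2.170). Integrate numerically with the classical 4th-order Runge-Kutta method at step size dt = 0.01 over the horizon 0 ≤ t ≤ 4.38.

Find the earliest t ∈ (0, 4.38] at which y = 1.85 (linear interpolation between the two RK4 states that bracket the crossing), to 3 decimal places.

t=0.000: state=(3.270, 2.170)
step 1 (dt=0.01): k1=(-1.618, -0.193), k2=(-1.612, -0.199), k3=(-1.612, -0.199), k4=(-1.606, -0.205); state += dt/6·(k1+2k2+2k3+k4)
t=0.010: state=(3.254, 2.168)
t=0.020: state=(3.238, 2.166)
t=0.030: state=(3.222, 2.164)
continuing one RK4 step at a time; state shown every 20 steps (Δt=0.2):
t=0.200: state=(2.972, 2.108)
t=0.400: state=(2.728, 2.008)
t=0.600: state=(2.540, 1.883)
t=0.640: state=(2.509, 1.856)
next step: t=0.650: state=(2.501, 1.849) — y has crossed 1.85
linear interpolation between t=0.640 (1.85597) and t=0.650 (1.84917) → t≈0.649

t = 0.649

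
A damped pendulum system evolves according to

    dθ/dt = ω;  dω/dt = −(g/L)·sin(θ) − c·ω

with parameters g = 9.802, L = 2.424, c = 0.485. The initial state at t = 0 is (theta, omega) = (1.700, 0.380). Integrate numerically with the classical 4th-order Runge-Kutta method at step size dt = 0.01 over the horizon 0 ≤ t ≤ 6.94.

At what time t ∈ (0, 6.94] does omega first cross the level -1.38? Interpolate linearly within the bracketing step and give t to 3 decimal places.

t=0.000: state=(1.700, 0.380)
step 1 (dt=0.01): k1=(0.380, -4.194), k2=(0.359, -4.183), k3=(0.359, -4.183), k4=(0.338, -4.172); state += dt/6·(k1+2k2+2k3+k4)
t=0.010: state=(1.704, 0.338)
t=0.020: state=(1.707, 0.297)
t=0.030: state=(1.710, 0.255)
continuing one RK4 step at a time; state shown every 25 steps (Δt=0.25):
t=0.250: state=(1.669, -0.607)
t=0.460: state=(1.462, -1.354)
next step: t=0.470: state=(1.448, -1.387) — omega has crossed -1.38
linear interpolation between t=0.460 (-1.35394) and t=0.470 (-1.38746) → t≈0.468

t = 0.468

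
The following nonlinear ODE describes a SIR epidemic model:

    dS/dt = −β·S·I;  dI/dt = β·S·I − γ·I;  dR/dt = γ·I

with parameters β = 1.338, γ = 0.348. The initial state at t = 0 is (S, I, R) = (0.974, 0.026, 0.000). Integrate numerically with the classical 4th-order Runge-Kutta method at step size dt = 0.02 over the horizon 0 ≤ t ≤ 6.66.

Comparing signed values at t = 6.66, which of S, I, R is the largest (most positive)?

t=0.000: state=(0.974, 0.026, 0.000)
step 1 (dt=0.02): k1=(-0.034, 0.025, 0.009), k2=(-0.034, 0.025, 0.009), k3=(-0.034, 0.025, 0.009), k4=(-0.035, 0.025, 0.009); state += dt/6·(k1+2k2+2k3+k4)
t=0.020: state=(0.973, 0.027, 0.000)
t=0.040: state=(0.973, 0.027, 0.000)
t=0.060: state=(0.972, 0.028, 0.001)
continuing one RK4 step at a time; state shown every 25 steps (Δt=0.5):
t=0.500: state=(0.953, 0.042, 0.006)
t=1.000: state=(0.920, 0.066, 0.015)
t=1.500: state=(0.871, 0.100, 0.029)
t=2.000: state=(0.802, 0.148, 0.051)
t=2.500: state=(0.713, 0.206, 0.081)
t=3.000: state=(0.608, 0.269, 0.123)
t=3.500: state=(0.498, 0.328, 0.175)
t=4.000: state=(0.393, 0.371, 0.236)
t=4.500: state=(0.304, 0.393, 0.303)
t=5.000: state=(0.234, 0.395, 0.371)
t=5.500: state=(0.180, 0.381, 0.439)
t=6.000: state=(0.141, 0.356, 0.503)
t=6.500: state=(0.112, 0.325, 0.563)
t=6.660: state=(0.105, 0.315, 0.580)
compare at T: S=0.105, I=0.315, R=0.580

largest component: R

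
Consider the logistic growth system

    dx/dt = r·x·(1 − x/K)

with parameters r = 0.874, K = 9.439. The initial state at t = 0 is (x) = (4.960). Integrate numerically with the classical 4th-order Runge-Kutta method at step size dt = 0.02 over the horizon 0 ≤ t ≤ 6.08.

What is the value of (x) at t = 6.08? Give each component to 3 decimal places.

t=0.000: state=(4.960)
step 1 (dt=0.02): k1=(2.057), k2=(2.056), k3=(2.056), k4=(2.055); state += dt/6·(k1+2k2+2k3+k4)
t=0.020: state=(5.001)
t=0.040: state=(5.042)
t=0.060: state=(5.083)
continuing one RK4 step at a time; state shown every 10 steps (Δt=0.2):
t=0.200: state=(5.369)
t=0.400: state=(5.767)
t=0.600: state=(6.151)
t=0.800: state=(6.515)
t=1.000: state=(6.856)
t=1.200: state=(7.170)
t=1.400: state=(7.458)
t=1.600: state=(7.718)
t=1.800: state=(7.950)
t=2.000: state=(8.157)
t=2.200: state=(8.338)
t=2.400: state=(8.497)
t=2.600: state=(8.635)
t=2.800: state=(8.755)
t=3.000: state=(8.858)
t=3.200: state=(8.946)
t=3.400: state=(9.022)
t=3.600: state=(9.086)
t=3.800: state=(9.141)
t=4.000: state=(9.187)
t=4.200: state=(9.227)
t=4.400: state=(9.260)
t=4.600: state=(9.288)
t=4.800: state=(9.312)
t=5.000: state=(9.332)
t=5.200: state=(9.349)
t=5.400: state=(9.364)
t=5.600: state=(9.376)
t=5.800: state=(9.386)
t=6.000: state=(9.394)
t=6.080: state=(9.397)

(x) = (9.397)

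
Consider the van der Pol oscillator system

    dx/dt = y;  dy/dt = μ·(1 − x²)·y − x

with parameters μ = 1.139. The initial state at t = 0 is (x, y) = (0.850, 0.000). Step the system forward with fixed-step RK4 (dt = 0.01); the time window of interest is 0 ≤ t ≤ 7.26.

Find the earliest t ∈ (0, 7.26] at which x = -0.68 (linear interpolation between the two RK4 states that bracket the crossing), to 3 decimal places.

t=0.000: state=(0.850, 0.000)
step 1 (dt=0.01): k1=(0.000, -0.850), k2=(-0.004, -0.851), k3=(-0.004, -0.851), k4=(-0.009, -0.853); state += dt/6·(k1+2k2+2k3+k4)
t=0.010: state=(0.850, -0.009)
t=0.020: state=(0.850, -0.017)
t=0.030: state=(0.850, -0.026)
continuing one RK4 step at a time; state shown every 25 steps (Δt=0.25):
t=0.250: state=(0.823, -0.220)
t=0.500: state=(0.739, -0.453)
t=0.750: state=(0.594, -0.713)
t=1.000: state=(0.379, -1.022)
t=1.250: state=(0.077, -1.404)
t=1.500: state=(-0.327, -1.822)
t=1.680: state=(-0.676, -2.026)
next step: t=1.690: state=(-0.696, -2.031) — x has crossed -0.68
linear interpolation between t=1.680 (-0.67596) and t=1.690 (-0.69624) → t≈1.682

t = 1.682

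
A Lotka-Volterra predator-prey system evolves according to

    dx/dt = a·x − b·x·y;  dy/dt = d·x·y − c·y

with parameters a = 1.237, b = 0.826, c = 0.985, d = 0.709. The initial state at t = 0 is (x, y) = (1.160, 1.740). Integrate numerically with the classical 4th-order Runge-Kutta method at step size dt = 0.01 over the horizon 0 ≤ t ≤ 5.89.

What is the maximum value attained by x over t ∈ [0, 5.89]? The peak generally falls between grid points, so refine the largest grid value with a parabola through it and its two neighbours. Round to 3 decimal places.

t=0.000: state=(1.160, 1.740)
step 1 (dt=0.01): k1=(-0.232, -0.283), k2=(-0.231, -0.284), k3=(-0.231, -0.284), k4=(-0.229, -0.285); state += dt/6·(k1+2k2+2k3+k4)
t=0.010: state=(1.158, 1.737)
t=0.020: state=(1.155, 1.734)
t=0.030: state=(1.153, 1.731)
continuing one RK4 step at a time; state shown every 20 steps (Δt=0.2):
t=0.200: state=(1.120, 1.679)
t=0.400: state=(1.093, 1.613)
t=0.600: state=(1.078, 1.545)
t=0.800: state=(1.076, 1.478)
t=1.000: state=(1.085, 1.414)
t=1.200: state=(1.105, 1.356)
t=1.400: state=(1.136, 1.305)
t=1.600: state=(1.177, 1.263)
t=1.800: state=(1.227, 1.230)
t=2.000: state=(1.286, 1.207)
t=2.200: state=(1.350, 1.195)
t=2.400: state=(1.420, 1.194)
t=2.600: state=(1.492, 1.205)
t=2.800: state=(1.563, 1.229)
t=3.000: state=(1.629, 1.266)
t=3.200: state=(1.686, 1.315)
t=3.400: state=(1.729, 1.376)
t=3.600: state=(1.754, 1.447)
t=3.800: state=(1.758, 1.525)
t=4.000: state=(1.739, 1.605)
t=4.200: state=(1.697, 1.682)
t=4.400: state=(1.637, 1.749)
t=4.600: state=(1.563, 1.803)
t=4.800: state=(1.481, 1.837)
t=5.000: state=(1.399, 1.850)
t=5.200: state=(1.320, 1.842)
t=5.400: state=(1.249, 1.815)
t=5.600: state=(1.190, 1.772)
t=5.800: state=(1.142, 1.716)
t=5.890: state=(1.125, 1.688)
largest grid value and its neighbours: x(3.720)=1.75920, x(3.730)=1.75924, x(3.740)=1.75922
parabola through these three points peaks at t≈3.732 with x≈1.75924

max x = 1.759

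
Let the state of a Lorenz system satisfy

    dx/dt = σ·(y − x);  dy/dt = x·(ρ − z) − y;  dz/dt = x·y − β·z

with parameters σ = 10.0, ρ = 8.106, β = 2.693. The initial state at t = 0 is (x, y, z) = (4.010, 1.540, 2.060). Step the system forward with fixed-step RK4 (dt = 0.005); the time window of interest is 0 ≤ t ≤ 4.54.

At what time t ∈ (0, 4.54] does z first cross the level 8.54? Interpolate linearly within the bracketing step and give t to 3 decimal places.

t=0.000: state=(4.010, 1.540, 2.060)
step 1 (dt=0.005): k1=(-24.700, 22.704, 0.628), k2=(-23.515, 22.268, 0.753), k3=(-23.555, 22.286, 0.752), k4=(-22.408, 21.866, 0.870); state += dt/6·(k1+2k2+2k3+k4)
t=0.005: state=(3.892, 1.651, 2.064)
t=0.010: state=(3.786, 1.759, 2.069)
t=0.015: state=(3.689, 1.862, 2.075)
continuing one RK4 step at a time; state shown every 40 steps (Δt=0.2):
t=0.200: state=(3.771, 4.754, 2.973)
t=0.400: state=(6.032, 6.933, 6.566)
t=0.485: state=(6.497, 6.630, 8.520)
next step: t=0.490: state=(6.502, 6.582, 8.619) — z has crossed 8.54
linear interpolation between t=0.485 (8.51950) and t=0.490 (8.61880) → t≈0.486

t = 0.486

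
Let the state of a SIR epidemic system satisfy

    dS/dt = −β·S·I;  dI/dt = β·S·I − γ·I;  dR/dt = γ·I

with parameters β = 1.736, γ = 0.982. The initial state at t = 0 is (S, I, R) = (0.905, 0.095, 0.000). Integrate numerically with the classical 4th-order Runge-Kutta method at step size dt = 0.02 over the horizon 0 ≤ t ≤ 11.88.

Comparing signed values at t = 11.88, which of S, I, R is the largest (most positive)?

largest component: R

t=0.000: state=(0.905, 0.095, 0.000)
step 1 (dt=0.02): k1=(-0.149, 0.056, 0.093), k2=(-0.150, 0.056, 0.094), k3=(-0.150, 0.056, 0.094), k4=(-0.151, 0.056, 0.094); state += dt/6·(k1+2k2+2k3+k4)
t=0.020: state=(0.902, 0.096, 0.002)
t=0.040: state=(0.899, 0.097, 0.004)
t=0.060: state=(0.896, 0.098, 0.006)
continuing one RK4 step at a time; state shown every 25 steps (Δt=0.5):
t=0.500: state=(0.823, 0.123, 0.054)
t=1.000: state=(0.731, 0.148, 0.120)
t=1.500: state=(0.638, 0.164, 0.198)
t=2.000: state=(0.552, 0.168, 0.280)
t=2.500: state=(0.478, 0.161, 0.361)
t=3.000: state=(0.418, 0.145, 0.436)
t=3.500: state=(0.372, 0.125, 0.503)
t=4.000: state=(0.337, 0.104, 0.559)
t=4.500: state=(0.310, 0.084, 0.605)
t=5.000: state=(0.291, 0.067, 0.642)
t=5.500: state=(0.276, 0.052, 0.671)
t=6.000: state=(0.265, 0.041, 0.694)
t=6.500: state=(0.257, 0.031, 0.712)
t=7.000: state=(0.251, 0.024, 0.725)
t=7.500: state=(0.247, 0.018, 0.735)
t=8.000: state=(0.243, 0.014, 0.743)
t=8.500: state=(0.241, 0.010, 0.749)
t=9.000: state=(0.239, 0.008, 0.753)
t=9.500: state=(0.238, 0.006, 0.757)
t=10.000: state=(0.237, 0.004, 0.759)
t=10.500: state=(0.236, 0.003, 0.761)
t=11.000: state=(0.235, 0.002, 0.762)
t=11.500: state=(0.235, 0.002, 0.763)
t=11.880: state=(0.234, 0.001, 0.764)
compare at T: S=0.234, I=0.001, R=0.764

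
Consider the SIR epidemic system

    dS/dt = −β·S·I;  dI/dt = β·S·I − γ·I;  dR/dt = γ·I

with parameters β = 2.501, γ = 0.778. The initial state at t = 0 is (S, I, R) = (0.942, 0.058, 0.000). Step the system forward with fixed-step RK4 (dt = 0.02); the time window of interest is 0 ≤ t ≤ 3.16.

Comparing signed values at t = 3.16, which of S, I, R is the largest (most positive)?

largest component: R

t=0.000: state=(0.942, 0.058, 0.000)
step 1 (dt=0.02): k1=(-0.137, 0.092, 0.045), k2=(-0.139, 0.093, 0.046), k3=(-0.139, 0.093, 0.046), k4=(-0.141, 0.094, 0.047); state += dt/6·(k1+2k2+2k3+k4)
t=0.020: state=(0.939, 0.060, 0.001)
t=0.040: state=(0.936, 0.062, 0.002)
t=0.060: state=(0.933, 0.064, 0.003)
continuing one RK4 step at a time; state shown every 10 steps (Δt=0.2):
t=0.200: state=(0.910, 0.079, 0.011)
t=0.400: state=(0.870, 0.105, 0.025)
t=0.600: state=(0.819, 0.138, 0.044)
t=0.800: state=(0.757, 0.175, 0.068)
t=1.000: state=(0.687, 0.215, 0.098)
t=1.200: state=(0.611, 0.255, 0.135)
t=1.400: state=(0.533, 0.290, 0.177)
t=1.600: state=(0.457, 0.318, 0.225)
t=1.800: state=(0.388, 0.336, 0.276)
t=2.000: state=(0.327, 0.344, 0.329)
t=2.200: state=(0.276, 0.342, 0.382)
t=2.400: state=(0.233, 0.332, 0.435)
t=2.600: state=(0.198, 0.317, 0.485)
t=2.800: state=(0.170, 0.297, 0.533)
t=3.000: state=(0.147, 0.275, 0.578)
t=3.160: state=(0.132, 0.257, 0.611)
compare at T: S=0.132, I=0.257, R=0.611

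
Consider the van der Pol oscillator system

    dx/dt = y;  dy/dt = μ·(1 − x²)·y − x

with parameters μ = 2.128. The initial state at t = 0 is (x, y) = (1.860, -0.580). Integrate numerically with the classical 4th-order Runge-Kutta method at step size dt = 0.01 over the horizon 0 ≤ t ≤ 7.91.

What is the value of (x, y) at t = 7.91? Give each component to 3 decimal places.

(x, y) = (1.765, -0.365)

t=0.000: state=(1.860, -0.580)
step 1 (dt=0.01): k1=(-0.580, 1.176), k2=(-0.574, 1.135), k3=(-0.574, 1.136), k4=(-0.569, 1.096); state += dt/6·(k1+2k2+2k3+k4)
t=0.010: state=(1.854, -0.569)
t=0.020: state=(1.849, -0.558)
t=0.030: state=(1.843, -0.548)
continuing one RK4 step at a time; state shown every 50 steps (Δt=0.5):
t=0.500: state=(1.628, -0.439)
t=1.000: state=(1.388, -0.541)
t=1.500: state=(1.061, -0.806)
t=2.000: state=(0.491, -1.661)
t=2.500: state=(-0.924, -3.974)
t=3.000: state=(-2.010, -0.260)
t=3.500: state=(-1.938, 0.296)
t=4.000: state=(-1.773, 0.362)
t=4.500: state=(-1.574, 0.438)
t=5.000: state=(-1.324, 0.578)
t=5.500: state=(-0.966, 0.912)
t=6.000: state=(-0.285, 2.074)
t=6.500: state=(1.350, 3.568)
t=7.000: state=(2.020, -0.033)
t=7.500: state=(1.904, -0.315)
t=7.910: state=(1.765, -0.365)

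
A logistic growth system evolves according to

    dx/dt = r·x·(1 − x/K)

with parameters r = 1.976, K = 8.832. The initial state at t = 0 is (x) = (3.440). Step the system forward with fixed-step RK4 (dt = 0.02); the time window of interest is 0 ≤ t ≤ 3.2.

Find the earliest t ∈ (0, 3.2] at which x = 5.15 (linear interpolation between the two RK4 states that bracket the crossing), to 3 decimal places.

t=0.000: state=(3.440)
step 1 (dt=0.02): k1=(4.150), k2=(4.168), k3=(4.168), k4=(4.185); state += dt/6·(k1+2k2+2k3+k4)
t=0.020: state=(3.523)
t=0.040: state=(3.607)
t=0.060: state=(3.692)
continuing one RK4 step at a time; state shown every 10 steps (Δt=0.2):
t=0.200: state=(4.296)
t=0.380: state=(5.077)
next step: t=0.400: state=(5.162) — x has crossed 5.15
linear interpolation between t=0.380 (5.07657) and t=0.400 (5.16162) → t≈0.397

t = 0.397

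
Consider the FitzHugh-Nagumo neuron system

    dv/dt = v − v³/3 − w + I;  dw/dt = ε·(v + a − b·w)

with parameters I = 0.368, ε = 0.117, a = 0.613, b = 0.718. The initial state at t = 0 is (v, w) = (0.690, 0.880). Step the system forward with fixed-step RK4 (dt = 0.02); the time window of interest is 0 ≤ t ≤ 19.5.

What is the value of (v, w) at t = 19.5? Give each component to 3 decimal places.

(v, w) = (-0.868, -0.402)

t=0.000: state=(0.690, 0.880)
step 1 (dt=0.02): k1=(0.068, 0.079), k2=(0.068, 0.079), k3=(0.068, 0.079), k4=(0.068, 0.079); state += dt/6·(k1+2k2+2k3+k4)
t=0.020: state=(0.691, 0.882)
t=0.040: state=(0.693, 0.883)
t=0.060: state=(0.694, 0.885)
continuing one RK4 step at a time; state shown every 50 steps (Δt=1):
t=1.000: state=(0.732, 0.958)
t=2.000: state=(0.702, 1.031)
t=3.000: state=(0.563, 1.089)
t=4.000: state=(0.210, 1.116)
t=5.000: state=(-0.684, 1.075)
t=6.000: state=(-1.757, 0.911)
t=7.000: state=(-1.891, 0.697)
t=8.000: state=(-1.828, 0.501)
t=9.000: state=(-1.751, 0.328)
t=10.000: state=(-1.673, 0.179)
t=11.000: state=(-1.596, 0.050)
t=12.000: state=(-1.519, -0.060)
t=13.000: state=(-1.441, -0.153)
t=14.000: state=(-1.363, -0.229)
t=15.000: state=(-1.284, -0.290)
t=16.000: state=(-1.203, -0.338)
t=17.000: state=(-1.118, -0.372)
t=18.000: state=(-1.027, -0.393)
t=19.000: state=(-0.925, -0.402)
t=19.500: state=(-0.868, -0.402)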